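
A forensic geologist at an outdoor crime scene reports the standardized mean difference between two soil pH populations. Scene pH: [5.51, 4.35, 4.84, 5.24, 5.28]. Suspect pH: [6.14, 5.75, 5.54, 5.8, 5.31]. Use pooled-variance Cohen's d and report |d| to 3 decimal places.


Pooled-variance Cohen's d for soil pH comparison:
Scene mean = 25.22 / 5 = 5.044
Suspect mean = 28.54 / 5 = 5.708
Scene sample variance s_s^2 = 0.20863
Suspect sample variance s_c^2 = 0.09587
Pooled variance = ((n_s-1)*s_s^2 + (n_c-1)*s_c^2) / (n_s + n_c - 2) = 0.15225
Pooled SD = sqrt(0.15225) = 0.390192
Mean difference = -0.664
|d| = |-0.664| / 0.390192 = 1.702

1.702


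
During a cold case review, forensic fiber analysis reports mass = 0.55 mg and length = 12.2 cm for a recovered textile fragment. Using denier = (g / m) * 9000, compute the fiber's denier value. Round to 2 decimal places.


Denier calculation:
Mass in grams = 0.55 mg / 1000 = 0.00055 g
Length in meters = 12.2 cm / 100 = 0.122 m
Linear density = mass / length = 0.00055 / 0.122 = 0.0045082 g/m
Denier = (g/m) * 9000 = 0.0045082 * 9000 = 40.57

40.57


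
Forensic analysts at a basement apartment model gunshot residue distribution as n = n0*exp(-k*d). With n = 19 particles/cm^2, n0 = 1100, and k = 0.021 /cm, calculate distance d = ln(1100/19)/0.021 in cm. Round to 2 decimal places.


GSR distance calculation:
n0/n = 1100 / 19 = 57.894737
ln(n0/n) = 4.058626
d = 4.058626 / 0.021 = 193.27 cm

193.27


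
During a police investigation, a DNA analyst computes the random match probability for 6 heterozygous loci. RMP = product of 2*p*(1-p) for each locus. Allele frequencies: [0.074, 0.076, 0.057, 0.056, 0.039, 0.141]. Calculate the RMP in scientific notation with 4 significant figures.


Computing RMP for 6 loci:
Locus 1: 2 * 0.074 * 0.926 = 0.137048
Locus 2: 2 * 0.076 * 0.924 = 0.140448
Locus 3: 2 * 0.057 * 0.943 = 0.107502
Locus 4: 2 * 0.056 * 0.944 = 0.105728
Locus 5: 2 * 0.039 * 0.961 = 0.074958
Locus 6: 2 * 0.141 * 0.859 = 0.242238
RMP = 3.972e-06

3.972e-06


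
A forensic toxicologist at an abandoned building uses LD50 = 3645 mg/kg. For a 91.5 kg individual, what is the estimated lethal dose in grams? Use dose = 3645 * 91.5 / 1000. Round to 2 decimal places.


Lethal dose calculation:
Lethal dose = LD50 * body_weight / 1000
= 3645 * 91.5 / 1000
= 333517.5 / 1000
= 333.52 g

333.52


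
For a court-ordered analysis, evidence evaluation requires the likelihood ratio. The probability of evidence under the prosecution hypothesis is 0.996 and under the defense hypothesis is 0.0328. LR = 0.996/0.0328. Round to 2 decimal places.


Likelihood ratio calculation:
LR = P(E|Hp) / P(E|Hd)
LR = 0.996 / 0.0328
LR = 30.37

30.37


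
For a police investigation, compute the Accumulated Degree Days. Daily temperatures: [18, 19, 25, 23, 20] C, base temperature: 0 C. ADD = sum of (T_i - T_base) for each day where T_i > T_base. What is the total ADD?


Computing ADD day by day:
Day 1: max(0, 18 - 0) = 18
Day 2: max(0, 19 - 0) = 19
Day 3: max(0, 25 - 0) = 25
Day 4: max(0, 23 - 0) = 23
Day 5: max(0, 20 - 0) = 20
Total ADD = 105

105


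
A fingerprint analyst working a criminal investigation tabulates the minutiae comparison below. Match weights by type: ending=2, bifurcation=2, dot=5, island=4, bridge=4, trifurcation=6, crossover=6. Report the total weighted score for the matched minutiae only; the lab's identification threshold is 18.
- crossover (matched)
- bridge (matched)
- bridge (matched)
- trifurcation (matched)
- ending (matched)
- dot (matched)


Weighted minutiae match score:
  crossover: matched, +6 (running total 6)
  bridge: matched, +4 (running total 10)
  bridge: matched, +4 (running total 14)
  trifurcation: matched, +6 (running total 20)
  ending: matched, +2 (running total 22)
  dot: matched, +5 (running total 27)
Total score = 27
Threshold = 18; verdict = identification

27


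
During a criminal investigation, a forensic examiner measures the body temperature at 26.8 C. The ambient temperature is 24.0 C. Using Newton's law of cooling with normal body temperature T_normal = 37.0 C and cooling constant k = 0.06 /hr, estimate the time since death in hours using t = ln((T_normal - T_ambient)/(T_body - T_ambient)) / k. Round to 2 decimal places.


Using Newton's law of cooling:
t = ln((T_normal - T_ambient) / (T_body - T_ambient)) / k
T_normal - T_ambient = 13.0
T_body - T_ambient = 2.8
Ratio = 4.642857
ln(ratio) = 1.53533
t = 1.53533 / 0.06 = 25.59 hours

25.59


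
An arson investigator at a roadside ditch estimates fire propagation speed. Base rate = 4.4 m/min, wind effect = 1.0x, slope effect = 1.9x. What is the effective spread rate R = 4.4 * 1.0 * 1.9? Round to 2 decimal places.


Fire spread rate calculation:
R = R0 * wind_factor * slope_factor
= 4.4 * 1.0 * 1.9
= 4.4 * 1.9
= 8.36 m/min

8.36


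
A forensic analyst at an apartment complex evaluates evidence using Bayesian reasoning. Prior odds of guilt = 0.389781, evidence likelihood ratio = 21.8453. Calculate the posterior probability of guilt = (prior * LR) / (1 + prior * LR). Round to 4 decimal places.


Bayesian evidence evaluation:
Posterior odds = prior_odds * LR = 0.389781 * 21.8453 = 8.514883
Posterior probability = posterior_odds / (1 + posterior_odds)
= 8.514883 / (1 + 8.514883)
= 8.514883 / 9.514883
= 0.8949

0.8949


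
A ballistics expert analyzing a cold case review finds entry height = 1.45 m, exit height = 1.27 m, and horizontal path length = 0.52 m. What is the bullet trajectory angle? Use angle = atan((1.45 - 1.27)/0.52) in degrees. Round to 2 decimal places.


Bullet trajectory angle:
Height difference = 1.45 - 1.27 = 0.18 m
angle = atan(0.18 / 0.52)
angle = atan(0.346154)
angle = 19.09 degrees

19.09


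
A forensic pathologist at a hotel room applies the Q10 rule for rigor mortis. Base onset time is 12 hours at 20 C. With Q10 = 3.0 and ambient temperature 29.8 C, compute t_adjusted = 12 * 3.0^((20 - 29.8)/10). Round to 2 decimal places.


Rigor mortis time adjustment:
Exponent = (T_ref - T_actual) / 10 = (20 - 29.8) / 10 = -0.98
Q10 factor = 3.0^-0.98 = 0.34074
t_adjusted = 12 * 0.34074 = 4.09 hours

4.09


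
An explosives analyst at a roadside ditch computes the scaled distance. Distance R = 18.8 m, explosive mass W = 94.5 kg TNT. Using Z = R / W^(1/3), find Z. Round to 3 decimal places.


Scaled distance calculation:
W^(1/3) = 94.5^(1/3) = 4.554883
Z = R / W^(1/3) = 18.8 / 4.554883
Z = 4.127 m/kg^(1/3)

4.127


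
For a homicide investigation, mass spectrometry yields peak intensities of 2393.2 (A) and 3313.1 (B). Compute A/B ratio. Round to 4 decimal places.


Spectral peak ratio:
Peak A = 2393.2 counts
Peak B = 3313.1 counts
Ratio = 2393.2 / 3313.1 = 0.7223

0.7223


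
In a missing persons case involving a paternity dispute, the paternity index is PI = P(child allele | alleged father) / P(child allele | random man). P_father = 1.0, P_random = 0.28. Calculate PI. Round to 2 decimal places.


Paternity Index calculation:
PI = P(allele|father) / P(allele|random)
PI = 1.0 / 0.28
PI = 3.57

3.57


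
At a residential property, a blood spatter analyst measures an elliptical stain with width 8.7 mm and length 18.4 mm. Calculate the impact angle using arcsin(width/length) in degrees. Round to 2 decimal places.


Blood spatter impact angle calculation:
width / length = 8.7 / 18.4 = 0.472826
angle = arcsin(0.472826)
angle = 28.22 degrees

28.22


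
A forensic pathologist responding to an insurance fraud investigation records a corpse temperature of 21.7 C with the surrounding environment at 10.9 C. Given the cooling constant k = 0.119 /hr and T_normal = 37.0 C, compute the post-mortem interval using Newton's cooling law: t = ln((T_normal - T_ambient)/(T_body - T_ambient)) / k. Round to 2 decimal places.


Using Newton's law of cooling:
t = ln((T_normal - T_ambient) / (T_body - T_ambient)) / k
T_normal - T_ambient = 26.1
T_body - T_ambient = 10.8
Ratio = 2.416667
ln(ratio) = 0.882389
t = 0.882389 / 0.119 = 7.42 hours

7.42


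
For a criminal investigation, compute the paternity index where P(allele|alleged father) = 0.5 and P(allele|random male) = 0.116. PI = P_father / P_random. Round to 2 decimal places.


Paternity Index calculation:
PI = P(allele|father) / P(allele|random)
PI = 0.5 / 0.116
PI = 4.31

4.31


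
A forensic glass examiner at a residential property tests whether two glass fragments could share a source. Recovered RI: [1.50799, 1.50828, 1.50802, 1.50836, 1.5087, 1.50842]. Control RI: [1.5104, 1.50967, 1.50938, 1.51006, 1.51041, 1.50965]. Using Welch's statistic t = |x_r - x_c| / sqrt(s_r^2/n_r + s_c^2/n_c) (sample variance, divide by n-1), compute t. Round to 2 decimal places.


Welch's t-criterion for glass RI comparison:
Recovered mean = sum / n_r = 9.04977 / 6 = 1.508295
Control mean = sum / n_c = 9.05957 / 6 = 1.5099283
Recovered sample variance s_r^2 = 7.055e-08
Control sample variance s_c^2 = 1.83337e-07
Welch SE (unpooled) = sqrt(s_r^2/n_r + s_c^2/n_c) = sqrt(1.17583e-08 + 3.05561e-08) = sqrt(4.23144e-08) = 0.000205705
|mean_r - mean_c| = 0.00163333
t = 0.00163333 / 0.000205705 = 7.94

7.94


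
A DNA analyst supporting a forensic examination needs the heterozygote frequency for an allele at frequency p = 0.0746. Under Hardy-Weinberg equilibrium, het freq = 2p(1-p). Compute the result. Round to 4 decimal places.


Hardy-Weinberg heterozygote frequency:
q = 1 - p = 1 - 0.0746 = 0.9254
2pq = 2 * 0.0746 * 0.9254 = 0.1381

0.1381


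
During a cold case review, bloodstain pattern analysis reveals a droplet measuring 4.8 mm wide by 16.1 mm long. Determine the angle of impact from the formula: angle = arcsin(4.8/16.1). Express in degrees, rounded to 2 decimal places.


Blood spatter impact angle calculation:
width / length = 4.8 / 16.1 = 0.298137
angle = arcsin(0.298137)
angle = 17.35 degrees

17.35


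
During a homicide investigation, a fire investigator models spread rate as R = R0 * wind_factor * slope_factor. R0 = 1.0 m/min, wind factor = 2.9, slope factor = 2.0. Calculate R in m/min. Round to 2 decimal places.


Fire spread rate calculation:
R = R0 * wind_factor * slope_factor
= 1.0 * 2.9 * 2.0
= 2.9 * 2.0
= 5.80 m/min

5.80


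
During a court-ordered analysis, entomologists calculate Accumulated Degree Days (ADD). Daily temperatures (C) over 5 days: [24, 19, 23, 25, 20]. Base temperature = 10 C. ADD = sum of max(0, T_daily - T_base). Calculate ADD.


Computing ADD day by day:
Day 1: max(0, 24 - 10) = 14
Day 2: max(0, 19 - 10) = 9
Day 3: max(0, 23 - 10) = 13
Day 4: max(0, 25 - 10) = 15
Day 5: max(0, 20 - 10) = 10
Total ADD = 61

61


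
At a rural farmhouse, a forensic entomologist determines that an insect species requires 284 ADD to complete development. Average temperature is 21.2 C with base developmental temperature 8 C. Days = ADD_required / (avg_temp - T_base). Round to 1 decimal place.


Insect development time:
Effective temperature = avg_temp - T_base = 21.2 - 8 = 13.2 C
Days = ADD / effective_temp = 284 / 13.2 = 21.5 days

21.5


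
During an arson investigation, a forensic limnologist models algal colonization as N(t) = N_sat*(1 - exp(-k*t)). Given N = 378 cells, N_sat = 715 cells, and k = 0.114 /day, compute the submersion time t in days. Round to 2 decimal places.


PMSI from diatom colonization curve:
N / N_sat = 378 / 715 = 0.528671
1 - N/N_sat = 0.471329
ln(1 - N/N_sat) = -0.752199
t = -ln(1 - N/N_sat) / k = -(-0.752199) / 0.114 = 6.60 days

6.60


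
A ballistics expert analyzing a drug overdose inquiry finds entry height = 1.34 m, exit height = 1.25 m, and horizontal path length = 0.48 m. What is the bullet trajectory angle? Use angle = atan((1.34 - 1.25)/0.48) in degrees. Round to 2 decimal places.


Bullet trajectory angle:
Height difference = 1.34 - 1.25 = 0.09 m
angle = atan(0.09 / 0.48)
angle = atan(0.1875)
angle = 10.62 degrees

10.62


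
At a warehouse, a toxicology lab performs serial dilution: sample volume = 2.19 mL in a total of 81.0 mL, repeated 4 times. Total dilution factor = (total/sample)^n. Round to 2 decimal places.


Dilution factor calculation:
Single dilution = V_total / V_sample = 81.0 / 2.19 ≈ 36.986301
Number of dilutions = 4
Total DF = (81.0 / 2.19)^4 (full precision, rounded at the end) = 1871387.03

1871387.03


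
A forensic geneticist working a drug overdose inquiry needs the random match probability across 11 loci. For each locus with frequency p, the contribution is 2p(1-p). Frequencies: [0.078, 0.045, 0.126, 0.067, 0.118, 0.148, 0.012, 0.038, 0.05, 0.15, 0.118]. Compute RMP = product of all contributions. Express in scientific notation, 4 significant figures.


Computing RMP for 11 loci:
Locus 1: 2 * 0.078 * 0.922 = 0.143832
Locus 2: 2 * 0.045 * 0.955 = 0.08595
Locus 3: 2 * 0.126 * 0.874 = 0.220248
Locus 4: 2 * 0.067 * 0.933 = 0.125022
Locus 5: 2 * 0.118 * 0.882 = 0.208152
Locus 6: 2 * 0.148 * 0.852 = 0.252192
Locus 7: 2 * 0.012 * 0.988 = 0.023712
Locus 8: 2 * 0.038 * 0.962 = 0.073112
Locus 9: 2 * 0.05 * 0.95 = 0.095
Locus 10: 2 * 0.15 * 0.85 = 0.255
Locus 11: 2 * 0.118 * 0.882 = 0.208152
RMP = 1.562e-10

1.562e-10


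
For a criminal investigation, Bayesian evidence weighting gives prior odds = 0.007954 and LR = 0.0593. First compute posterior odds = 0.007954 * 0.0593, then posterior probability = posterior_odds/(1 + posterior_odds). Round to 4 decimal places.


Bayesian evidence evaluation:
Posterior odds = prior_odds * LR = 0.007954 * 0.0593 = 0.0004716722
Posterior probability = posterior_odds / (1 + posterior_odds)
= 0.0004716722 / (1 + 0.0004716722)
= 0.0004716722 / 1.0004716722
= 0.0005

0.0005


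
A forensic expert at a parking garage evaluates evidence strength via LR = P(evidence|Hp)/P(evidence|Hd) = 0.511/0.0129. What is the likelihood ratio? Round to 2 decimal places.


Likelihood ratio calculation:
LR = P(E|Hp) / P(E|Hd)
LR = 0.511 / 0.0129
LR = 39.61

39.61


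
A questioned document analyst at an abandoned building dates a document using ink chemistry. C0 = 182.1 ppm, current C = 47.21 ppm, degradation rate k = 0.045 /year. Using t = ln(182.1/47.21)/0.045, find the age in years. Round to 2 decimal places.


Document age estimation:
C0/C = 182.1 / 47.21 = 3.857234
ln(C0/C) = 1.34995
t = 1.34995 / 0.045 = 30.00 years

30.00


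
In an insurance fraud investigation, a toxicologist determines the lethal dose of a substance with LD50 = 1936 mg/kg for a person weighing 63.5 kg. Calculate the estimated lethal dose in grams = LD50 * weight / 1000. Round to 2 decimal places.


Lethal dose calculation:
Lethal dose = LD50 * body_weight / 1000
= 1936 * 63.5 / 1000
= 122936 / 1000
= 122.94 g

122.94


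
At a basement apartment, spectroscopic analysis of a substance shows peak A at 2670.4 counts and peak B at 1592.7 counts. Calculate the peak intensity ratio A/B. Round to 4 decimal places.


Spectral peak ratio:
Peak A = 2670.4 counts
Peak B = 1592.7 counts
Ratio = 2670.4 / 1592.7 = 1.6766

1.6766


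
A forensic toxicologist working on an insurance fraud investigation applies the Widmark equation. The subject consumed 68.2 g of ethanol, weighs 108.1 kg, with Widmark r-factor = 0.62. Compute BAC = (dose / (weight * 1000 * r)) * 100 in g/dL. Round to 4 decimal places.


Applying the Widmark formula:
BAC = (dose_g / (body_wt * 1000 * r)) * 100
Denominator = 108.1 * 1000 * 0.62 = 67022
BAC = (68.2 / 67022) * 100
BAC = 0.1018 g/dL

0.1018


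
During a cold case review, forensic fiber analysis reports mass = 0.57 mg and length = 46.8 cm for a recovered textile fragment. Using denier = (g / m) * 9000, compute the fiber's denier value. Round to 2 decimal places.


Denier calculation:
Mass in grams = 0.57 mg / 1000 = 0.00057 g
Length in meters = 46.8 cm / 100 = 0.468 m
Linear density = mass / length = 0.00057 / 0.468 = 0.00121795 g/m
Denier = (g/m) * 9000 = 0.00121795 * 9000 = 10.96

10.96


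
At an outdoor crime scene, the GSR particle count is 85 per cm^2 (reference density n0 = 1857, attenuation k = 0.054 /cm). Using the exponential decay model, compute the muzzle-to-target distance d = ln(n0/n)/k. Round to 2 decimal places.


GSR distance calculation:
n0/n = 1857 / 85 = 21.847059
ln(n0/n) = 3.084066
d = 3.084066 / 0.054 = 57.11 cm

57.11


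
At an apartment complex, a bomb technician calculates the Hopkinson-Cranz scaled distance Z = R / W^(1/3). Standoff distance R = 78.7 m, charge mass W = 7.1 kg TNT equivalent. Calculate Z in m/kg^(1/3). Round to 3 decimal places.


Scaled distance calculation:
W^(1/3) = 7.1^(1/3) = 1.921997
Z = R / W^(1/3) = 78.7 / 1.921997
Z = 40.947 m/kg^(1/3)

40.947


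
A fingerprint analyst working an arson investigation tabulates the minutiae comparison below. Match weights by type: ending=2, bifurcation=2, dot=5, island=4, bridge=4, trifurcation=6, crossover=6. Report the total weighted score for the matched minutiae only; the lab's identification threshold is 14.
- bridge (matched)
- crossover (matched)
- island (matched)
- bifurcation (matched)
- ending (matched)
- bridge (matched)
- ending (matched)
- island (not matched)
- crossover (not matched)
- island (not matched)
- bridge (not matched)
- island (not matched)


Weighted minutiae match score:
  bridge: matched, +4 (running total 4)
  crossover: matched, +6 (running total 10)
  island: matched, +4 (running total 14)
  bifurcation: matched, +2 (running total 16)
  ending: matched, +2 (running total 18)
  bridge: matched, +4 (running total 22)
  ending: matched, +2 (running total 24)
  island: not matched, +0
  crossover: not matched, +0
  island: not matched, +0
  bridge: not matched, +0
  island: not matched, +0
Total score = 24
Threshold = 14; verdict = identification

24


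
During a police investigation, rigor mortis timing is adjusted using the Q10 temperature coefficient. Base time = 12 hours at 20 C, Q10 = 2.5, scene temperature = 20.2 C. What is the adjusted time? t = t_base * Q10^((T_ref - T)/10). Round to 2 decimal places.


Rigor mortis time adjustment:
Exponent = (T_ref - T_actual) / 10 = (20 - 20.2) / 10 = -0.02
Q10 factor = 2.5^-0.02 = 0.98184
t_adjusted = 12 * 0.98184 = 11.78 hours

11.78


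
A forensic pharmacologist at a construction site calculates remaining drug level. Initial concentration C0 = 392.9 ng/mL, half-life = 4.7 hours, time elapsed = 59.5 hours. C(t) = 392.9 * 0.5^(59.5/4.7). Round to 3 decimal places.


Drug concentration decay:
Number of half-lives = t / t_half = 59.5 / 4.7 = 12.659574
Decay factor = 0.5^12.659574 = 0.00015456
C(t) = 392.9 * 0.00015456 = 0.061 ng/mL

0.061


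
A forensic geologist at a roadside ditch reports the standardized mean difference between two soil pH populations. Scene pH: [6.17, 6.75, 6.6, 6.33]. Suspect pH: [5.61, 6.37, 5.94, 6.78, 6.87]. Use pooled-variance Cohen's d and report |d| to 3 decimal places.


Pooled-variance Cohen's d for soil pH comparison:
Scene mean = 25.85 / 4 = 6.4625
Suspect mean = 31.57 / 5 = 6.314
Scene sample variance s_s^2 = 0.068225
Suspect sample variance s_c^2 = 0.29123
Pooled variance = ((n_s-1)*s_s^2 + (n_c-1)*s_c^2) / (n_s + n_c - 2) = 0.195656
Pooled SD = sqrt(0.195656) = 0.44233
Mean difference = 0.1485
|d| = |0.1485| / 0.44233 = 0.336

0.336


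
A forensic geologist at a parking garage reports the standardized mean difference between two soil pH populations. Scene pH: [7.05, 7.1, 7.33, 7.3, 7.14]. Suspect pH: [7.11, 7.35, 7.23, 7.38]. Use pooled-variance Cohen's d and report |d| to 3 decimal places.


Pooled-variance Cohen's d for soil pH comparison:
Scene mean = 35.92 / 5 = 7.184
Suspect mean = 29.07 / 4 = 7.2675
Scene sample variance s_s^2 = 0.01543
Suspect sample variance s_c^2 = 0.015225
Pooled variance = ((n_s-1)*s_s^2 + (n_c-1)*s_c^2) / (n_s + n_c - 2) = 0.015342
Pooled SD = sqrt(0.015342) = 0.123863
Mean difference = -0.0835
|d| = |-0.0835| / 0.123863 = 0.674

0.674


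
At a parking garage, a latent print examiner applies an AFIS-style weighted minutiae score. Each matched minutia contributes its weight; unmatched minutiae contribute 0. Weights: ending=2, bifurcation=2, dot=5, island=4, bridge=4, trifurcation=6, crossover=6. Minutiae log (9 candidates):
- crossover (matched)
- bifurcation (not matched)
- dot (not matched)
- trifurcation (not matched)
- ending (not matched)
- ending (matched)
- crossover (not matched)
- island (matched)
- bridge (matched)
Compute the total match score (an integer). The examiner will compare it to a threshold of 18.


Weighted minutiae match score:
  crossover: matched, +6 (running total 6)
  bifurcation: not matched, +0
  dot: not matched, +0
  trifurcation: not matched, +0
  ending: not matched, +0
  ending: matched, +2 (running total 8)
  crossover: not matched, +0
  island: matched, +4 (running total 12)
  bridge: matched, +4 (running total 16)
Total score = 16
Threshold = 18; verdict = inconclusive

16


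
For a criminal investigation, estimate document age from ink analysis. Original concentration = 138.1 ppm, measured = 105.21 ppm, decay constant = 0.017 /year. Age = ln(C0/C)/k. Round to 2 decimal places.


Document age estimation:
C0/C = 138.1 / 105.21 = 1.312613
ln(C0/C) = 0.27202
t = 0.27202 / 0.017 = 16.00 years

16.00


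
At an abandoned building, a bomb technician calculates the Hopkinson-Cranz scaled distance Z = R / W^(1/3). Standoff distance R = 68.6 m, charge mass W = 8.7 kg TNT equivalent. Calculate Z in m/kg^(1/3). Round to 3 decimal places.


Scaled distance calculation:
W^(1/3) = 8.7^(1/3) = 2.05671
Z = R / W^(1/3) = 68.6 / 2.05671
Z = 33.354 m/kg^(1/3)

33.354


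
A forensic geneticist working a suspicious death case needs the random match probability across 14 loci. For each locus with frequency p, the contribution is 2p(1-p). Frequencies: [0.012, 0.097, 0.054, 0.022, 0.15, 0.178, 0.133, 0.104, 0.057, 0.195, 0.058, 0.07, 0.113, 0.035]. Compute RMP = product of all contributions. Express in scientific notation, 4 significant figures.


Computing RMP for 14 loci:
Locus 1: 2 * 0.012 * 0.988 = 0.023712
Locus 2: 2 * 0.097 * 0.903 = 0.175182
Locus 3: 2 * 0.054 * 0.946 = 0.102168
Locus 4: 2 * 0.022 * 0.978 = 0.043032
Locus 5: 2 * 0.15 * 0.85 = 0.255
Locus 6: 2 * 0.178 * 0.822 = 0.292632
Locus 7: 2 * 0.133 * 0.867 = 0.230622
Locus 8: 2 * 0.104 * 0.896 = 0.186368
Locus 9: 2 * 0.057 * 0.943 = 0.107502
Locus 10: 2 * 0.195 * 0.805 = 0.31395
Locus 11: 2 * 0.058 * 0.942 = 0.109272
Locus 12: 2 * 0.07 * 0.93 = 0.1302
Locus 13: 2 * 0.113 * 0.887 = 0.200462
Locus 14: 2 * 0.035 * 0.965 = 0.06755
RMP = 3.808e-13

3.808e-13


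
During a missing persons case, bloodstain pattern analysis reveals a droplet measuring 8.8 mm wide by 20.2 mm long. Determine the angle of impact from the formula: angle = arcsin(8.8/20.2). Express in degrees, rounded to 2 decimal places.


Blood spatter impact angle calculation:
width / length = 8.8 / 20.2 = 0.435644
angle = arcsin(0.435644)
angle = 25.83 degrees

25.83


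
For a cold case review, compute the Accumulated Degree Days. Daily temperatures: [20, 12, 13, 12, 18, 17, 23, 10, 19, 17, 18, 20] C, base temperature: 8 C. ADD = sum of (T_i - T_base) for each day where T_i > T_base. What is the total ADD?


Computing ADD day by day:
Day 1: max(0, 20 - 8) = 12
Day 2: max(0, 12 - 8) = 4
Day 3: max(0, 13 - 8) = 5
Day 4: max(0, 12 - 8) = 4
Day 5: max(0, 18 - 8) = 10
Day 6: max(0, 17 - 8) = 9
Day 7: max(0, 23 - 8) = 15
Day 8: max(0, 10 - 8) = 2
Day 9: max(0, 19 - 8) = 11
Day 10: max(0, 17 - 8) = 9
Day 11: max(0, 18 - 8) = 10
Day 12: max(0, 20 - 8) = 12
Total ADD = 103

103


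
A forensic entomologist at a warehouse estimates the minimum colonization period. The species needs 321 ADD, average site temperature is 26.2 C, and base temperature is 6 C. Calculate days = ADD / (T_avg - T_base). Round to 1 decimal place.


Insect development time:
Effective temperature = avg_temp - T_base = 26.2 - 6 = 20.2 C
Days = ADD / effective_temp = 321 / 20.2 = 15.9 days

15.9


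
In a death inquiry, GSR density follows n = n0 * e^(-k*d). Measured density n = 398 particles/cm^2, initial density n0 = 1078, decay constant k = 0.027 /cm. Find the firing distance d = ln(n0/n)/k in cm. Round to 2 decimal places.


GSR distance calculation:
n0/n = 1078 / 398 = 2.708543
ln(n0/n) = 0.996411
d = 0.996411 / 0.027 = 36.90 cm

36.90


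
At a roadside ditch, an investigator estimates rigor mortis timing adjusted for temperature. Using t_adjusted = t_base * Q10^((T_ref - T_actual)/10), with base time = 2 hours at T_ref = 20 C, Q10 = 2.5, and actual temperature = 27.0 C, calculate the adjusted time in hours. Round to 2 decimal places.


Rigor mortis time adjustment:
Exponent = (T_ref - T_actual) / 10 = (20 - 27.0) / 10 = -0.7
Q10 factor = 2.5^-0.7 = 0.52655
t_adjusted = 2 * 0.52655 = 1.05 hours

1.05


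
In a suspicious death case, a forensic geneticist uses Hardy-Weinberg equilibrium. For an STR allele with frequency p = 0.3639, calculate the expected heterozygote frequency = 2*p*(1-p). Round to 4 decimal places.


Hardy-Weinberg heterozygote frequency:
q = 1 - p = 1 - 0.3639 = 0.6361
2pq = 2 * 0.3639 * 0.6361 = 0.4630

0.4630


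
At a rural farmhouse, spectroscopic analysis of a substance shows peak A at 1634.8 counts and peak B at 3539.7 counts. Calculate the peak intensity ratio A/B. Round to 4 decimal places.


Spectral peak ratio:
Peak A = 1634.8 counts
Peak B = 3539.7 counts
Ratio = 1634.8 / 3539.7 = 0.4618

0.4618


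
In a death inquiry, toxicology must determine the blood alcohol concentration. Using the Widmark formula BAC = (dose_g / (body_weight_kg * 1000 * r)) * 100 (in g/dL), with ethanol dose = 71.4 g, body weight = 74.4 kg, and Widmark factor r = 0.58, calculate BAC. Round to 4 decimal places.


Applying the Widmark formula:
BAC = (dose_g / (body_wt * 1000 * r)) * 100
Denominator = 74.4 * 1000 * 0.58 = 43152
BAC = (71.4 / 43152) * 100
BAC = 0.1655 g/dL

0.1655


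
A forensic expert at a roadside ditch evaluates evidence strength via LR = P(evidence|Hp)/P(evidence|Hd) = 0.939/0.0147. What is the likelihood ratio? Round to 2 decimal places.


Likelihood ratio calculation:
LR = P(E|Hp) / P(E|Hd)
LR = 0.939 / 0.0147
LR = 63.88

63.88


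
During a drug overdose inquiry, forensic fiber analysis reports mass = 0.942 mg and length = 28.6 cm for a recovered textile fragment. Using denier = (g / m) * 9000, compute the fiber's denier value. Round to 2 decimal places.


Denier calculation:
Mass in grams = 0.942 mg / 1000 = 0.000942 g
Length in meters = 28.6 cm / 100 = 0.286 m
Linear density = mass / length = 0.000942 / 0.286 = 0.00329371 g/m
Denier = (g/m) * 9000 = 0.00329371 * 9000 = 29.64

29.64


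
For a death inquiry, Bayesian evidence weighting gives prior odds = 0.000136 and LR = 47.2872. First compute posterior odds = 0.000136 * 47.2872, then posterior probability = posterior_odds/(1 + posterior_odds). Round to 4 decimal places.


Bayesian evidence evaluation:
Posterior odds = prior_odds * LR = 0.000136 * 47.2872 = 0.006431059
Posterior probability = posterior_odds / (1 + posterior_odds)
= 0.006431059 / (1 + 0.006431059)
= 0.006431059 / 1.006431059
= 0.0064

0.0064


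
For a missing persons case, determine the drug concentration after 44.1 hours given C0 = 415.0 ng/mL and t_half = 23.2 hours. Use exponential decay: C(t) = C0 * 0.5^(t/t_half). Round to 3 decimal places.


Drug concentration decay:
Number of half-lives = t / t_half = 44.1 / 23.2 = 1.900862
Decay factor = 0.5^1.900862 = 0.26778332
C(t) = 415.0 * 0.26778332 = 111.130 ng/mL

111.130


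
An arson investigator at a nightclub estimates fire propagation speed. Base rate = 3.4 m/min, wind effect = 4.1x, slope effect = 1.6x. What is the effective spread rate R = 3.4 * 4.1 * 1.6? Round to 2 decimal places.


Fire spread rate calculation:
R = R0 * wind_factor * slope_factor
= 3.4 * 4.1 * 1.6
= 13.94 * 1.6
= 22.30 m/min

22.30


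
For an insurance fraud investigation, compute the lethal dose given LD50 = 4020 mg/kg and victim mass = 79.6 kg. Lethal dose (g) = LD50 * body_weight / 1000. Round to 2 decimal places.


Lethal dose calculation:
Lethal dose = LD50 * body_weight / 1000
= 4020 * 79.6 / 1000
= 319992 / 1000
= 319.99 g

319.99


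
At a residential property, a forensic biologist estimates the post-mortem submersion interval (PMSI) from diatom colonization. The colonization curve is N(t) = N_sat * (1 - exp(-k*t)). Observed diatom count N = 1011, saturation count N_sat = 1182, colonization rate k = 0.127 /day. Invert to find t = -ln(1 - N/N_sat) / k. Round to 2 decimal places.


PMSI from diatom colonization curve:
N / N_sat = 1011 / 1182 = 0.85533
1 - N/N_sat = 0.14467
ln(1 - N/N_sat) = -1.9333
t = -ln(1 - N/N_sat) / k = -(-1.9333) / 0.127 = 15.22 days

15.22


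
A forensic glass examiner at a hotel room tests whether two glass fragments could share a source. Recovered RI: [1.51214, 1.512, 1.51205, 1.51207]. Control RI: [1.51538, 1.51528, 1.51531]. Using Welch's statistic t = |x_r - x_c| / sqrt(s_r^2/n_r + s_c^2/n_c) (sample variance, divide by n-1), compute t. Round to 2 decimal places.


Welch's t-criterion for glass RI comparison:
Recovered mean = sum / n_r = 6.04826 / 4 = 1.512065
Control mean = sum / n_c = 4.54597 / 3 = 1.5153233
Recovered sample variance s_r^2 = 3.36667e-09
Control sample variance s_c^2 = 2.63333e-09
Welch SE (unpooled) = sqrt(s_r^2/n_r + s_c^2/n_c) = sqrt(8.41667e-10 + 8.77778e-10) = sqrt(1.71944e-09) = 4.14661e-05
|mean_r - mean_c| = 0.00325833
t = 0.00325833 / 4.14661e-05 = 78.58

78.58


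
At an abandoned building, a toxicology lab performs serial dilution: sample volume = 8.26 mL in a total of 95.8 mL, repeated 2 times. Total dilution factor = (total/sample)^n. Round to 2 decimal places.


Dilution factor calculation:
Single dilution = V_total / V_sample = 95.8 / 8.26 ≈ 11.598063
Number of dilutions = 2
Total DF = (95.8 / 8.26)^2 (full precision, rounded at the end) = 134.52

134.52


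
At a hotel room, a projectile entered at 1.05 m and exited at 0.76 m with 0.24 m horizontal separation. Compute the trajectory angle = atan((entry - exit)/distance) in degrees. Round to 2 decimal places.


Bullet trajectory angle:
Height difference = 1.05 - 0.76 = 0.29 m
angle = atan(0.29 / 0.24)
angle = atan(1.208333)
angle = 50.39 degrees

50.39


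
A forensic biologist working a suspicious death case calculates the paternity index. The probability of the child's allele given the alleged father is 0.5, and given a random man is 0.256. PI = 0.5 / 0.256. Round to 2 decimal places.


Paternity Index calculation:
PI = P(allele|father) / P(allele|random)
PI = 0.5 / 0.256
PI = 1.95

1.95


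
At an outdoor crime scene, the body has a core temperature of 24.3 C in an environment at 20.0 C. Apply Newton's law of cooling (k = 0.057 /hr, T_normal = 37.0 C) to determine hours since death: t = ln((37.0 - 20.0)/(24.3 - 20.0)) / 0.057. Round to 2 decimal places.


Using Newton's law of cooling:
t = ln((T_normal - T_ambient) / (T_body - T_ambient)) / k
T_normal - T_ambient = 17.0
T_body - T_ambient = 4.3
Ratio = 3.953488
ln(ratio) = 1.374598
t = 1.374598 / 0.057 = 24.12 hours

24.12


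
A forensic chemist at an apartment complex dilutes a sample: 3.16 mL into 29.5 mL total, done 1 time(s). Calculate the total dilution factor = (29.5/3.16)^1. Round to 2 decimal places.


Dilution factor calculation:
Single dilution = V_total / V_sample = 29.5 / 3.16 ≈ 9.335443
Number of dilutions = 1
Total DF = (29.5 / 3.16)^1 (full precision, rounded at the end) = 9.34

9.34


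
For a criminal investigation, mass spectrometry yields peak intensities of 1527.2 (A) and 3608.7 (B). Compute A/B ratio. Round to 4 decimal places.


Spectral peak ratio:
Peak A = 1527.2 counts
Peak B = 3608.7 counts
Ratio = 1527.2 / 3608.7 = 0.4232

0.4232


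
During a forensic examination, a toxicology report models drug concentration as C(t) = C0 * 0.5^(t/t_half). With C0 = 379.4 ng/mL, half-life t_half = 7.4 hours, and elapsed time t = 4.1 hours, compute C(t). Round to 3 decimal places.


Drug concentration decay:
Number of half-lives = t / t_half = 4.1 / 7.4 = 0.554054
Decay factor = 0.5^0.554054 = 0.68110352
C(t) = 379.4 * 0.68110352 = 258.411 ng/mL

258.411


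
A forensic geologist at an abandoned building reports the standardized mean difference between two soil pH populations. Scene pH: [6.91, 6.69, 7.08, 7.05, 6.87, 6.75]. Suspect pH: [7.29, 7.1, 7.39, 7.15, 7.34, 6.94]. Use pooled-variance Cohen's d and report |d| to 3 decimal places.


Pooled-variance Cohen's d for soil pH comparison:
Scene mean = 41.35 / 6 = 6.891667
Suspect mean = 43.21 / 6 = 7.201667
Scene sample variance s_s^2 = 0.024417
Suspect sample variance s_c^2 = 0.028777
Pooled variance = ((n_s-1)*s_s^2 + (n_c-1)*s_c^2) / (n_s + n_c - 2) = 0.026597
Pooled SD = sqrt(0.026597) = 0.163086
Mean difference = -0.31
|d| = |-0.31| / 0.163086 = 1.901

1.901


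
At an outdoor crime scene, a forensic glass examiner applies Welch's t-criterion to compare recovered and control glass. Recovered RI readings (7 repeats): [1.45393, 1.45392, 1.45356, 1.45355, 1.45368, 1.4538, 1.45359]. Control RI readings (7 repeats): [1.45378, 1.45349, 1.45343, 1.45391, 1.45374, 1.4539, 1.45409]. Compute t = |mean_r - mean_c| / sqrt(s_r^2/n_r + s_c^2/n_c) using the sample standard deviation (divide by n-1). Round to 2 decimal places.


Welch's t-criterion for glass RI comparison:
Recovered mean = sum / n_r = 10.17603 / 7 = 1.4537186
Control mean = sum / n_c = 10.17634 / 7 = 1.4537629
Recovered sample variance s_r^2 = 2.72476e-08
Control sample variance s_c^2 = 5.55905e-08
Welch SE (unpooled) = sqrt(s_r^2/n_r + s_c^2/n_c) = sqrt(3.89252e-09 + 7.9415e-09) = sqrt(1.1834e-08) = 0.000108784
|mean_r - mean_c| = 4.42857e-05
t = 4.42857e-05 / 0.000108784 = 0.41

0.41


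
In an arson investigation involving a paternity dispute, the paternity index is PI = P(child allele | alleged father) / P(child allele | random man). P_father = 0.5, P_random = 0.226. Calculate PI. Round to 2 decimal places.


Paternity Index calculation:
PI = P(allele|father) / P(allele|random)
PI = 0.5 / 0.226
PI = 2.21

2.21


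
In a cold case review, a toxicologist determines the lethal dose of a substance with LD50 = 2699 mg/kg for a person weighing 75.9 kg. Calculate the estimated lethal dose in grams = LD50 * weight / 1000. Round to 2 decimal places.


Lethal dose calculation:
Lethal dose = LD50 * body_weight / 1000
= 2699 * 75.9 / 1000
= 204854.1 / 1000
= 204.85 g

204.85


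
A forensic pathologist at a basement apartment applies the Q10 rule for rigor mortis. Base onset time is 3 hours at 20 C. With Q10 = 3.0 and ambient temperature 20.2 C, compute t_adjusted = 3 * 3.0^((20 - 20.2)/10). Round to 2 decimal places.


Rigor mortis time adjustment:
Exponent = (T_ref - T_actual) / 10 = (20 - 20.2) / 10 = -0.02
Q10 factor = 3.0^-0.02 = 0.97827
t_adjusted = 3 * 0.97827 = 2.93 hours

2.93


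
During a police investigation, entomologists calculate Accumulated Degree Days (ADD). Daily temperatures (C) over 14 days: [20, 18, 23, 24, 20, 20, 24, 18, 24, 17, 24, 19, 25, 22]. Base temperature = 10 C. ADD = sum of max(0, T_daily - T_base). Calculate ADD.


Computing ADD day by day:
Day 1: max(0, 20 - 10) = 10
Day 2: max(0, 18 - 10) = 8
Day 3: max(0, 23 - 10) = 13
Day 4: max(0, 24 - 10) = 14
Day 5: max(0, 20 - 10) = 10
Day 6: max(0, 20 - 10) = 10
Day 7: max(0, 24 - 10) = 14
Day 8: max(0, 18 - 10) = 8
Day 9: max(0, 24 - 10) = 14
Day 10: max(0, 17 - 10) = 7
Day 11: max(0, 24 - 10) = 14
Day 12: max(0, 19 - 10) = 9
Day 13: max(0, 25 - 10) = 15
Day 14: max(0, 22 - 10) = 12
Total ADD = 158

158


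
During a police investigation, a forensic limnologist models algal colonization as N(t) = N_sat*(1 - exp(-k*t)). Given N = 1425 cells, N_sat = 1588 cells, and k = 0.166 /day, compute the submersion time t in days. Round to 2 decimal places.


PMSI from diatom colonization curve:
N / N_sat = 1425 / 1588 = 0.897355
1 - N/N_sat = 0.102645
ln(1 - N/N_sat) = -2.276479
t = -ln(1 - N/N_sat) / k = -(-2.276479) / 0.166 = 13.71 days

13.71


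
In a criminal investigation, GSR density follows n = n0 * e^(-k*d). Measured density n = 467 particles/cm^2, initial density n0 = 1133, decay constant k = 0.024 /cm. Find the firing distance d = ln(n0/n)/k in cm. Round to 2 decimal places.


GSR distance calculation:
n0/n = 1133 / 467 = 2.426124
ln(n0/n) = 0.886295
d = 0.886295 / 0.024 = 36.93 cm

36.93


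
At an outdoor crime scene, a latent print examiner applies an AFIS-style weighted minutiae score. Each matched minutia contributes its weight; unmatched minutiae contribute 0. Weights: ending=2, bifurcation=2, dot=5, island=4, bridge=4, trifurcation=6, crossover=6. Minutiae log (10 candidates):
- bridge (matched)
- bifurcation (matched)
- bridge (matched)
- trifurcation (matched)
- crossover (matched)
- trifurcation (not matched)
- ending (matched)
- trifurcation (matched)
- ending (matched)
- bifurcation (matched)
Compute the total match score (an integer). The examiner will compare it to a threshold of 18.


Weighted minutiae match score:
  bridge: matched, +4 (running total 4)
  bifurcation: matched, +2 (running total 6)
  bridge: matched, +4 (running total 10)
  trifurcation: matched, +6 (running total 16)
  crossover: matched, +6 (running total 22)
  trifurcation: not matched, +0
  ending: matched, +2 (running total 24)
  trifurcation: matched, +6 (running total 30)
  ending: matched, +2 (running total 32)
  bifurcation: matched, +2 (running total 34)
Total score = 34
Threshold = 18; verdict = identification

34


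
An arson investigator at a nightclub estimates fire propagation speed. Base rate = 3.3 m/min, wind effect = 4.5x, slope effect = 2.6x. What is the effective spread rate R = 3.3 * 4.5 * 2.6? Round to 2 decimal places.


Fire spread rate calculation:
R = R0 * wind_factor * slope_factor
= 3.3 * 4.5 * 2.6
= 14.85 * 2.6
= 38.61 m/min

38.61


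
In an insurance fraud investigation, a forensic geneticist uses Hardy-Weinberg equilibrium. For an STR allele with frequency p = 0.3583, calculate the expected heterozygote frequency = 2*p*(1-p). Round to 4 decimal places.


Hardy-Weinberg heterozygote frequency:
q = 1 - p = 1 - 0.3583 = 0.6417
2pq = 2 * 0.3583 * 0.6417 = 0.4598

0.4598


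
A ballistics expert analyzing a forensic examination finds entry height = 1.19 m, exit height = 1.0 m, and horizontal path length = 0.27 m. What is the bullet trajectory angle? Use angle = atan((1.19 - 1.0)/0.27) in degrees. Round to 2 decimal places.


Bullet trajectory angle:
Height difference = 1.19 - 1.0 = 0.19 m
angle = atan(0.19 / 0.27)
angle = atan(0.703704)
angle = 35.13 degrees

35.13


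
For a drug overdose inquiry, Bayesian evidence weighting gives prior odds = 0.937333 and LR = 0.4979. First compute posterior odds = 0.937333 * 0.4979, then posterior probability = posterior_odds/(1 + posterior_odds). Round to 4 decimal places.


Bayesian evidence evaluation:
Posterior odds = prior_odds * LR = 0.937333 * 0.4979 = 0.4666981
Posterior probability = posterior_odds / (1 + posterior_odds)
= 0.4666981 / (1 + 0.4666981)
= 0.4666981 / 1.4666981
= 0.3182

0.3182


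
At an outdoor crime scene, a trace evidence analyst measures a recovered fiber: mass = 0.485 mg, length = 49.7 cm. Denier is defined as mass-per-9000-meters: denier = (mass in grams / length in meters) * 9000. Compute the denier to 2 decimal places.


Denier calculation:
Mass in grams = 0.485 mg / 1000 = 0.000485 g
Length in meters = 49.7 cm / 100 = 0.497 m
Linear density = mass / length = 0.000485 / 0.497 = 0.00097586 g/m
Denier = (g/m) * 9000 = 0.00097586 * 9000 = 8.78

8.78


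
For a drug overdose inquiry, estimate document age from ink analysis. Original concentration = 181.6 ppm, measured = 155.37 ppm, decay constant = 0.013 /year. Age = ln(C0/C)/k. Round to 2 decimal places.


Document age estimation:
C0/C = 181.6 / 155.37 = 1.168823
ln(C0/C) = 0.155997
t = 0.155997 / 0.013 = 12.00 years

12.00


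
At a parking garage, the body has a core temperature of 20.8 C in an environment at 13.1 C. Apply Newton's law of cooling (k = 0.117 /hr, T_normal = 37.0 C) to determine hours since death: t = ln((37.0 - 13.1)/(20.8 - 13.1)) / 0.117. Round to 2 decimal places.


Using Newton's law of cooling:
t = ln((T_normal - T_ambient) / (T_body - T_ambient)) / k
T_normal - T_ambient = 23.9
T_body - T_ambient = 7.7
Ratio = 3.103896
ln(ratio) = 1.132658
t = 1.132658 / 0.117 = 9.68 hours

9.68
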